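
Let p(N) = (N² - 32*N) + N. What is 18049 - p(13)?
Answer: 18283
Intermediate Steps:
p(N) = N² - 31*N
18049 - p(13) = 18049 - 13*(-31 + 13) = 18049 - 13*(-18) = 18049 - 1*(-234) = 18049 + 234 = 18283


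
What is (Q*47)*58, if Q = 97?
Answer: 264422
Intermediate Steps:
(Q*47)*58 = (97*47)*58 = 4559*58 = 264422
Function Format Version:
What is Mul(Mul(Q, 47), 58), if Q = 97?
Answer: 264422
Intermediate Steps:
Mul(Mul(Q, 47), 58) = Mul(Mul(97, 47), 58) = Mul(4559, 58) = 264422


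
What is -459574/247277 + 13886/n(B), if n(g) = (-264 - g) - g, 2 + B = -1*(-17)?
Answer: -1784401589/36349719 ≈ -49.090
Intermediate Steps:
B = 15 (B = -2 - 1*(-17) = -2 + 17 = 15)
n(g) = -264 - 2*g
-459574/247277 + 13886/n(B) = -459574/247277 + 13886/(-264 - 2*15) = -459574*1/247277 + 13886/(-264 - 30) = -459574/247277 + 13886/(-294) = -459574/247277 + 13886*(-1/294) = -459574/247277 - 6943/147 = -1784401589/36349719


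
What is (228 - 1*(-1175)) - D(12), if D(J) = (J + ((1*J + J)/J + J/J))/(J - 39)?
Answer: 12632/9 ≈ 1403.6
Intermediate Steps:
D(J) = (3 + J)/(-39 + J) (D(J) = (J + ((J + J)/J + 1))/(-39 + J) = (J + ((2*J)/J + 1))/(-39 + J) = (J + (2 + 1))/(-39 + J) = (J + 3)/(-39 + J) = (3 + J)/(-39 + J))
(228 - 1*(-1175)) - D(12) = (228 - 1*(-1175)) - (3 + 12)/(-39 + 12) = (228 + 1175) - 15/(-27) = 1403 - (-1)*15/27 = 1403 - 1*(-5/9) = 1403 + 5/9 = 12632/9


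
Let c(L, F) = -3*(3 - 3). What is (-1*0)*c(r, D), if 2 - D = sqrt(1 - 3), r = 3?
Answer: 0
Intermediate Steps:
D = 2 - I*sqrt(2) (D = 2 - sqrt(1 - 3) = 2 - sqrt(-2) = 2 - I*sqrt(2) ≈ 2.0 - 1.4142*I)
c(L, F) = 0 (c(L, F) = -3*0 = 0)
(-1*0)*c(r, D) = -1*0*0 = 0*0 = 0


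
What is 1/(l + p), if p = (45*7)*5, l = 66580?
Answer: 1/68155 ≈ 1.4672e-5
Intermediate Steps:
p = 1575 (p = 315*5 = 1575)
1/(l + p) = 1/(66580 + 1575) = 1/68155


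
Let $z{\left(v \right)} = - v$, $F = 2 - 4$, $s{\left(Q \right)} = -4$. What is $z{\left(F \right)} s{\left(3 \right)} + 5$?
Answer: $-3$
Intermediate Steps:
$F = -2$
$z{\left(F \right)} s{\left(3 \right)} + 5 = \left(-1\right) \left(-2\right) \left(-4\right) + 5 = 2 \left(-4\right) + 5 = -8 + 5 = -3$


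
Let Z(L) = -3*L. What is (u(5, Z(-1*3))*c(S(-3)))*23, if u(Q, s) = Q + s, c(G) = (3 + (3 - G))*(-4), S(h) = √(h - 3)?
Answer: -7728 + 1288*I*√6 ≈ -7728.0 + 3154.9*I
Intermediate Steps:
S(h) = √(-3 + h)
c(G) = -24 + 4*G (c(G) = (6 - G)*(-4) = -24 + 4*G)
(u(5, Z(-1*3))*c(S(-3)))*23 = ((5 - (-3)*3)*(-24 + 4*√(-3 - 3)))*23 = ((5 - 3*(-3))*(-24 + 4*√(-6)))*23 = ((5 + 9)*(-24 + 4*(I*√6)))*23 = (14*(-24 + 4*I*√6))*23 = (-336 + 56*I*√6)*23 = -7728 + 1288*I*√6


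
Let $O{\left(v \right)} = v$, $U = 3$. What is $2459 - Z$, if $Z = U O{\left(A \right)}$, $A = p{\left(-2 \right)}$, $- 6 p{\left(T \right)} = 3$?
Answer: $\frac{4921}{2} \approx 2460.5$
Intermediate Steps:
$p{\left(T \right)} = - \frac{1}{2}$ ($p{\left(T \right)} = \left(- \frac{1}{6}\right) 3 = - \frac{1}{2}$)
$A = - \frac{1}{2} \approx -0.5$
$Z = - \frac{3}{2}$ ($Z = 3 \left(- \frac{1}{2}\right) = - \frac{3}{2} \approx -1.5$)
$2459 - Z = 2459 - - \frac{3}{2} = 2459 + \frac{3}{2} = \frac{4921}{2}$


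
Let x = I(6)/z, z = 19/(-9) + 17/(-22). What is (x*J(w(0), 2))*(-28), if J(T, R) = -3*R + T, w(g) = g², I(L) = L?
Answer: -199584/571 ≈ -349.53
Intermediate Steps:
z = -571/198 (z = 19*(-⅑) + 17*(-1/22) = -19/9 - 17/22 = -571/198 ≈ -2.8838)
J(T, R) = T - 3*R
x = -1188/571 (x = 6/(-571/198) = 6*(-198/571) = -1188/571 ≈ -2.0806)
(x*J(w(0), 2))*(-28) = -1188*(0² - 3*2)/571*(-28) = -1188*(0 - 6)/571*(-28) = -1188/571*(-6)*(-28) = (7128/571)*(-28) = -199584/571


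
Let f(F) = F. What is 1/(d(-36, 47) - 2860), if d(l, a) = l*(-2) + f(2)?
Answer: -1/2786 ≈ -0.00035894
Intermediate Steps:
d(l, a) = 2 - 2*l (d(l, a) = l*(-2) + 2 = -2*l + 2 = 2 - 2*l)
1/(d(-36, 47) - 2860) = 1/((2 - 2*(-36)) - 2860) = 1/((2 + 72) - 2860) = 1/(74 - 2860) = 1/(-2786) = -1/2786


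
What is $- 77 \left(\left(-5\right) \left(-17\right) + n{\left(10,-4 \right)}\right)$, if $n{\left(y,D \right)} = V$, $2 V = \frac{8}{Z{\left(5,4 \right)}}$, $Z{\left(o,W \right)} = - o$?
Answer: $- \frac{32417}{5} \approx -6483.4$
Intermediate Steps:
$V = - \frac{4}{5}$ ($V = \frac{8 \frac{1}{\left(-1\right) 5}}{2} = \frac{8 \frac{1}{-5}}{2} = \frac{8 \left(- \frac{1}{5}\right)}{2} = \frac{1}{2} \left(- \frac{8}{5}\right) = - \frac{4}{5} \approx -0.8$)
$n{\left(y,D \right)} = - \frac{4}{5}$
$- 77 \left(\left(-5\right) \left(-17\right) + n{\left(10,-4 \right)}\right) = - 77 \left(\left(-5\right) \left(-17\right) - \frac{4}{5}\right) = - 77 \left(85 - \frac{4}{5}\right) = \left(-77\right) \frac{421}{5} = - \frac{32417}{5}$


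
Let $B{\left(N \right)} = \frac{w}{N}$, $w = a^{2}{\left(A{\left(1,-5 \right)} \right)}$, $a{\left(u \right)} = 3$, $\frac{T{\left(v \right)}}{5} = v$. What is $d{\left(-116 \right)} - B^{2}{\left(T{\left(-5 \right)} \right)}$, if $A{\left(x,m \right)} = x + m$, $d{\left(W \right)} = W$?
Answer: $- \frac{72581}{625} \approx -116.13$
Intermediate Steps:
$T{\left(v \right)} = 5 v$
$A{\left(x,m \right)} = m + x$
$w = 9$ ($w = 3^{2} = 9$)
$B{\left(N \right)} = \frac{9}{N}$
$d{\left(-116 \right)} - B^{2}{\left(T{\left(-5 \right)} \right)} = -116 - \left(\frac{9}{5 \left(-5\right)}\right)^{2} = -116 - \left(\frac{9}{-25}\right)^{2} = -116 - \left(9 \left(- \frac{1}{25}\right)\right)^{2} = -116 - \left(- \frac{9}{25}\right)^{2} = -116 - \frac{81}{625} = - \frac{72581}{625}$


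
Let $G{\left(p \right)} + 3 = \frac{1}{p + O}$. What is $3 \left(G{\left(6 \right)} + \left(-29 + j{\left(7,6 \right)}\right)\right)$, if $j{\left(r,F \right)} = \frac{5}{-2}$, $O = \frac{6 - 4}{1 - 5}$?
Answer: $- \frac{2265}{22} \approx -102.95$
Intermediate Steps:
$O = - \frac{1}{2}$ ($O = \frac{2}{-4} = 2 \left(- \frac{1}{4}\right) = - \frac{1}{2} \approx -0.5$)
$j{\left(r,F \right)} = - \frac{5}{2}$ ($j{\left(r,F \right)} = 5 \left(- \frac{1}{2}\right) = - \frac{5}{2}$)
$G{\left(p \right)} = -3 + \frac{1}{- \frac{1}{2} + p}$ ($G{\left(p \right)} = -3 + \frac{1}{p - \frac{1}{2}} = -3 + \frac{1}{- \frac{1}{2} + p}$)
$3 \left(G{\left(6 \right)} + \left(-29 + j{\left(7,6 \right)}\right)\right) = 3 \left(\frac{5 - 36}{-1 + 2 \cdot 6} - \frac{63}{2}\right) = 3 \left(\frac{5 - 36}{-1 + 12} - \frac{63}{2}\right) = 3 \left(\frac{1}{11} \left(-31\right) - \frac{63}{2}\right) = 3 \left(- \frac{31}{11} - \frac{63}{2}\right) = 3 \left(- \frac{755}{22}\right) = - \frac{2265}{22}$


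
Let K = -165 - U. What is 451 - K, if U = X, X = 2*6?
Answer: 628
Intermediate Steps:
X = 12
U = 12
K = -177 (K = -165 - 1*12 = -165 - 12 = -177)
451 - K = 451 - 1*(-177) = 451 + 177 = 628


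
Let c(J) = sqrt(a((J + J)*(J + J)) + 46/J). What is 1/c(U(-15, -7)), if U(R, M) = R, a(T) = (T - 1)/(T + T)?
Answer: -30*I*sqrt(9242)/4621 ≈ -0.62412*I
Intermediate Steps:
a(T) = (-1 + T)/(2*T) (a(T) = (-1 + T)/((2*T)) = (-1 + T)*(1/(2*T)) = (-1 + T)/(2*T))
c(J) = sqrt(46/J + (-1 + 4*J**2)/(8*J**2)) (c(J) = sqrt((-1 + (J + J)*(J + J))/(2*(((J + J)*(J + J)))) + 46/J) = sqrt((-1 + (2*J)*(2*J))/(2*(((2*J)*(2*J)))) + 46/J) = sqrt((-1 + 4*J**2)/(2*((4*J**2))) + 46/J) = sqrt((1/(4*J**2))*(-1 + 4*J**2)/2 + 46/J) = sqrt((-1 + 4*J**2)/(8*J**2) + 46/J) = sqrt(46/J + (-1 + 4*J**2)/(8*J**2)))
1/c(U(-15, -7)) = 1/(sqrt(8 - 2/(-15)**2 + 736/(-15))/4) = 1/(sqrt(8 - 2*1/225 + 736*(-1/15))/4) = 1/(sqrt(8 - 2/225 - 736/15)/4) = 1/(sqrt(-9242/225)/4) = 1/((I*sqrt(9242)/15)/4) = 1/(I*sqrt(9242)/60) = -30*I*sqrt(9242)/4621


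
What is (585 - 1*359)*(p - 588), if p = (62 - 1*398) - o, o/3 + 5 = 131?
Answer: -294252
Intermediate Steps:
o = 378 (o = -15 + 3*131 = -15 + 393 = 378)
p = -714 (p = (62 - 1*398) - 1*378 = (62 - 398) - 378 = -336 - 378 = -714)
(585 - 1*359)*(p - 588) = (585 - 1*359)*(-714 - 588) = (585 - 359)*(-1302) = 226*(-1302) = -294252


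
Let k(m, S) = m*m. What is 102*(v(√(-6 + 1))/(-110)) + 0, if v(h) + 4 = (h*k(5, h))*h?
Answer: 6579/55 ≈ 119.62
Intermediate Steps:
k(m, S) = m²
v(h) = -4 + 25*h² (v(h) = -4 + (h*5²)*h = -4 + (h*25)*h = -4 + (25*h)*h = -4 + 25*h²)
102*(v(√(-6 + 1))/(-110)) + 0 = 102*((-4 + 25*(√(-6 + 1))²)/(-110)) + 0 = 102*((-4 + 25*(√(-5))²)*(-1/110)) + 0 = 102*((-4 + 25*(I*√5)²)*(-1/110)) + 0 = 102*((-4 + 25*(-5))*(-1/110)) + 0 = 102*((-4 - 125)*(-1/110)) + 0 = 102*(-129*(-1/110)) + 0 = 102*(129/110) + 0 = 6579/55 + 0 = 6579/55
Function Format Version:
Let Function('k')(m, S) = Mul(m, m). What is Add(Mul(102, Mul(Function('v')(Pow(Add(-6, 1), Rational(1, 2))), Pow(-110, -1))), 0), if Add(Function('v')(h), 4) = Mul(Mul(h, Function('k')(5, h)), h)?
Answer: Rational(6579, 55) ≈ 119.62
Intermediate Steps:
Function('k')(m, S) = Pow(m, 2)
Function('v')(h) = Add(-4, Mul(25, Pow(h, 2))) (Function('v')(h) = Add(-4, Mul(Mul(h, Pow(5, 2)), h)) = Add(-4, Mul(Mul(h, 25), h)) = Add(-4, Mul(Mul(25, h), h)) = Add(-4, Mul(25, Pow(h, 2))))
Add(Mul(102, Mul(Function('v')(Pow(Add(-6, 1), Rational(1, 2))), Pow(-110, -1))), 0) = Add(Mul(102, Mul(Add(-4, Mul(25, Pow(Pow(Add(-6, 1), Rational(1, 2)), 2))), Pow(-110, -1))), 0) = Add(Mul(102, Mul(Add(-4, Mul(25, Pow(Pow(-5, Rational(1, 2)), 2))), Rational(-1, 110))), 0) = Add(Mul(102, Mul(Add(-4, Mul(25, Pow(Mul(I, Pow(5, Rational(1, 2))), 2))), Rational(-1, 110))), 0) = Add(Mul(102, Mul(Add(-4, Mul(25, -5)), Rational(-1, 110))), 0) = Add(Mul(102, Mul(Add(-4, -125), Rational(-1, 110))), 0) = Add(Mul(102, Mul(-129, Rational(-1, 110))), 0) = Add(Mul(102, Rational(129, 110)), 0) = Add(Rational(6579, 55), 0) = Rational(6579, 55)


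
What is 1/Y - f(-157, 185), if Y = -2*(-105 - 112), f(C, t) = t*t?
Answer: -14853649/434 ≈ -34225.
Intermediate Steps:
f(C, t) = t²
Y = 434 (Y = -2*(-217) = 434)
1/Y - f(-157, 185) = 1/434 - 1*185² = 1/434 - 1*34225 = 1/434 - 34225 = -14853649/434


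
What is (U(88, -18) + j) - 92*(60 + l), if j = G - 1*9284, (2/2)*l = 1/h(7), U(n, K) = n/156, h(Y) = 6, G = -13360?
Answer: -366324/13 ≈ -28179.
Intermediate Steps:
U(n, K) = n/156 (U(n, K) = n*(1/156) = n/156)
l = 1/6 ≈ 0.16667
j = -22644 (j = -13360 - 1*9284 = -13360 - 9284 = -22644)
(U(88, -18) + j) - 92*(60 + l) = ((1/156)*88 - 22644) - 92*(60 + 1/6) = (22/39 - 22644) - 92*361/6 = -883094/39 - 16606/3 = -366324/13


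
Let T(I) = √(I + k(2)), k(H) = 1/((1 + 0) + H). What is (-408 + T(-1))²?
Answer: (1224 - I*√6)²/9 ≈ 1.6646e+5 - 666.26*I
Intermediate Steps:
k(H) = 1/(1 + H)
T(I) = √(⅓ + I) (T(I) = √(I + 1/(1 + 2)) = √(I + 1/3) = √(I + ⅓) = √(⅓ + I))
(-408 + T(-1))² = (-408 + √(3 + 9*(-1))/3)² = (-408 + √(3 - 9)/3)² = (-408 + √(-6)/3)² = (-408 + (I*√6)/3)² = (-408 + I*√6/3)²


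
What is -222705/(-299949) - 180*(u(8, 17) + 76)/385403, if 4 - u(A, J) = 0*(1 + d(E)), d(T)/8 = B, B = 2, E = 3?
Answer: 27170636505/38533748149 ≈ 0.70511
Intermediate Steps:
d(T) = 16 (d(T) = 8*2 = 16)
u(A, J) = 4 (u(A, J) = 4 - 0*(1 + 16) = 4 - 0*17 = 4 - 1*0 = 4 + 0 = 4)
-222705/(-299949) - 180*(u(8, 17) + 76)/385403 = -222705/(-299949) - 180*(4 + 76)/385403 = -222705*(-1/299949) - 180*80*(1/385403) = 74235/99983 - 14400*1/385403 = 74235/99983 - 14400/385403 = 27170636505/38533748149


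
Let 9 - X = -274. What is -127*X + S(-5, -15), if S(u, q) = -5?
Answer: -35946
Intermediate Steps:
X = 283 (X = 9 - 1*(-274) = 9 + 274 = 283)
-127*X + S(-5, -15) = -127*283 - 5 = -35941 - 5 = -35946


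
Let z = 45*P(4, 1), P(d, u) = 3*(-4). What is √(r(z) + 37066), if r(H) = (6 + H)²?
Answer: √322222 ≈ 567.65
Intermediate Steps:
P(d, u) = -12
z = -540 (z = 45*(-12) = -540)
√(r(z) + 37066) = √((6 - 540)² + 37066) = √((-534)² + 37066) = √(285156 + 37066) = √322222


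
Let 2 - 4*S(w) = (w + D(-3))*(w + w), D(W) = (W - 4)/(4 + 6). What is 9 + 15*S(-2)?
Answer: -24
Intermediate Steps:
D(W) = -2/5 + W/10 (D(W) = (-4 + W)/10 = (-4 + W)*(1/10) = -2/5 + W/10)
S(w) = 1/2 - w*(-7/10 + w)/2 (S(w) = 1/2 - (w + (-2/5 + (1/10)*(-3)))*(w + w)/4 = 1/2 - (w + (-2/5 - 3/10))*2*w/4 = 1/2 - (w - 7/10)*2*w/4 = 1/2 - (-7/10 + w)*2*w/4 = 1/2 - w*(-7/10 + w)/2)
9 + 15*S(-2) = 9 + 15*(1/2 - 1/2*(-2)**2 + (7/20)*(-2)) = 9 + 15*(1/2 - 1/2*4 - 7/10) = 9 + 15*(1/2 - 2 - 7/10) = 9 + 15*(-11/5) = 9 - 33 = -24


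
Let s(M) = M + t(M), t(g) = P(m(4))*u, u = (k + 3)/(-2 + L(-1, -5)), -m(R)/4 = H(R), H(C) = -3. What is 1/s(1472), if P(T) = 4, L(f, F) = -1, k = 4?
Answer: 3/4388 ≈ 0.00068368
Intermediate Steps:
m(R) = 12 (m(R) = -4*(-3) = 12)
u = -7/3 (u = (4 + 3)/(-2 - 1) = 7/(-3) = 7*(-⅓) = -7/3 ≈ -2.3333)
t(g) = -28/3 (t(g) = 4*(-7/3) = -28/3)
s(M) = -28/3 + M (s(M) = M - 28/3 = -28/3 + M)
1/s(1472) = 1/(-28/3 + 1472) = 1/(4388/3) = 3/4388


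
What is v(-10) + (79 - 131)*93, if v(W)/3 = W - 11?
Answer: -4899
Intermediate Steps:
v(W) = -33 + 3*W (v(W) = 3*(W - 11) = 3*(-11 + W) = -33 + 3*W)
v(-10) + (79 - 131)*93 = (-33 + 3*(-10)) + (79 - 131)*93 = (-33 - 30) - 52*93 = -63 - 4836 = -4899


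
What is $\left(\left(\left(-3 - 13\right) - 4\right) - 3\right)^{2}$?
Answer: $529$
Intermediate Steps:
$\left(\left(\left(-3 - 13\right) - 4\right) - 3\right)^{2} = \left(\left(-16 - 4\right) - 3\right)^{2} = \left(-20 - 3\right)^{2} = \left(-23\right)^{2} = 529$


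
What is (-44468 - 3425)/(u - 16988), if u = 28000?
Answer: -47893/11012 ≈ -4.3492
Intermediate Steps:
(-44468 - 3425)/(u - 16988) = (-44468 - 3425)/(28000 - 16988) = -47893/11012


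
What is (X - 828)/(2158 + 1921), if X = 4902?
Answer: 4074/4079 ≈ 0.99877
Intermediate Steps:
(X - 828)/(2158 + 1921) = (4902 - 828)/(2158 + 1921) = 4074/4079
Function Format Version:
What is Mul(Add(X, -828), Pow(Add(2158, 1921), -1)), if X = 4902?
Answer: Rational(4074, 4079) ≈ 0.99877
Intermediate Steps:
Mul(Add(X, -828), Pow(Add(2158, 1921), -1)) = Mul(Add(4902, -828), Pow(Add(2158, 1921), -1)) = Mul(4074, Pow(4079, -1)) = Mul(4074, Rational(1, 4079)) = Rational(4074, 4079)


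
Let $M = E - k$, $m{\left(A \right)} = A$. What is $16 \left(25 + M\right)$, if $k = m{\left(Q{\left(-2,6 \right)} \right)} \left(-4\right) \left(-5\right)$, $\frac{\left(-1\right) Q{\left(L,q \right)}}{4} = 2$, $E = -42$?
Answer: $2288$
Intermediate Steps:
$Q{\left(L,q \right)} = -8$ ($Q{\left(L,q \right)} = \left(-4\right) 2 = -8$)
$k = -160$ ($k = \left(-8\right) \left(-4\right) \left(-5\right) = 32 \left(-5\right) = -160$)
$M = 118$ ($M = -42 - -160 = -42 + 160 = 118$)
$16 \left(25 + M\right) = 16 \left(25 + 118\right) = 16 \cdot 143 = 2288$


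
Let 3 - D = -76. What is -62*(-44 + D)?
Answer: -2170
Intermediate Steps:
D = 79 (D = 3 - 1*(-76) = 3 + 76 = 79)
-62*(-44 + D) = -62*(-44 + 79) = -62*35 = -2170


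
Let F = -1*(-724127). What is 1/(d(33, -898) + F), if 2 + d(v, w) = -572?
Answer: 1/723553 ≈ 1.3821e-6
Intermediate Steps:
d(v, w) = -574 (d(v, w) = -2 - 572 = -574)
F = 724127
1/(d(33, -898) + F) = 1/(-574 + 724127) = 1/723553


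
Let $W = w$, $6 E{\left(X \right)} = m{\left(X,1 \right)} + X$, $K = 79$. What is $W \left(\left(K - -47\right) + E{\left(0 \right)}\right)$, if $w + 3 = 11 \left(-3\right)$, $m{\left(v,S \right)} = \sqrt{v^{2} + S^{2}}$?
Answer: $-4542$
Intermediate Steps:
$m{\left(v,S \right)} = \sqrt{S^{2} + v^{2}}$
$E{\left(X \right)} = \frac{X}{6} + \frac{\sqrt{1 + X^{2}}}{6}$ ($E{\left(X \right)} = \frac{\sqrt{1^{2} + X^{2}} + X}{6} = \frac{\sqrt{1 + X^{2}} + X}{6} = \frac{X + \sqrt{1 + X^{2}}}{6} = \frac{X}{6} + \frac{\sqrt{1 + X^{2}}}{6}$)
$w = -36$ ($w = -3 + 11 \left(-3\right) = -3 - 33 = -36$)
$W = -36$
$W \left(\left(K - -47\right) + E{\left(0 \right)}\right) = - 36 \left(\left(79 - -47\right) + \left(\frac{1}{6} \cdot 0 + \frac{\sqrt{1 + 0^{2}}}{6}\right)\right) = - 36 \left(\left(79 + 47\right) + \left(0 + \frac{\sqrt{1 + 0}}{6}\right)\right) = - 36 \left(126 + \left(0 + \frac{\sqrt{1}}{6}\right)\right) = - 36 \left(126 + \left(0 + \frac{1}{6} \cdot 1\right)\right) = - 36 \left(126 + \left(0 + \frac{1}{6}\right)\right) = - 36 \left(126 + \frac{1}{6}\right) = \left(-36\right) \frac{757}{6} = -4542$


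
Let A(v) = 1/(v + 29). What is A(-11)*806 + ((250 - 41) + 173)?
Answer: 3841/9 ≈ 426.78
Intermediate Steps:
A(v) = 1/(29 + v)
A(-11)*806 + ((250 - 41) + 173) = 806/(29 - 11) + ((250 - 41) + 173) = 806/18 + (209 + 173) = (1/18)*806 + 382 = 403/9 + 382 = 3841/9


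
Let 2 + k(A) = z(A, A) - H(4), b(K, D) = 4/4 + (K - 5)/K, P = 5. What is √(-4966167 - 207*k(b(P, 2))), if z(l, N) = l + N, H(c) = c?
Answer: I*√4965339 ≈ 2228.3*I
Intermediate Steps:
z(l, N) = N + l
b(K, D) = 1 + (-5 + K)/K (b(K, D) = 4*(¼) + (-5 + K)/K = 1 + (-5 + K)/K)
k(A) = -6 + 2*A (k(A) = -2 + ((A + A) - 1*4) = -2 + (2*A - 4) = -2 + (-4 + 2*A) = -6 + 2*A)
√(-4966167 - 207*k(b(P, 2))) = √(-4966167 - 207*(-6 + 2*(2 - 5/5))) = √(-4966167 - 207*(-6 + 2*(2 - 5*⅕))) = √(-4966167 - 207*(-6 + 2*(2 - 1))) = √(-4966167 - 207*(-6 + 2*1)) = √(-4966167 - 207*(-6 + 2)) = √(-4966167 - 207*(-4)) = √(-4966167 + 828) = √(-4965339) = I*√4965339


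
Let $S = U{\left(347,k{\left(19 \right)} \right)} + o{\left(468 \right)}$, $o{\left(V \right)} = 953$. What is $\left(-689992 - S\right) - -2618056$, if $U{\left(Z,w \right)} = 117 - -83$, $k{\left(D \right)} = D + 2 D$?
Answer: $1926911$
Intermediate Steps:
$k{\left(D \right)} = 3 D$
$U{\left(Z,w \right)} = 200$ ($U{\left(Z,w \right)} = 117 + 83 = 200$)
$S = 1153$ ($S = 200 + 953 = 1153$)
$\left(-689992 - S\right) - -2618056 = \left(-689992 - 1153\right) - -2618056 = \left(-689992 - 1153\right) + 2618056 = -691145 + 2618056 = 1926911$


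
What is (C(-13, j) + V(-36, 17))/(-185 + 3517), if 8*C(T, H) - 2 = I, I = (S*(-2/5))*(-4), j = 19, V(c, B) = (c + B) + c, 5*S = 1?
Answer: -5471/333200 ≈ -0.016420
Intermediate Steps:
S = ⅕ (S = (⅕)*1 = ⅕ ≈ 0.20000)
V(c, B) = B + 2*c (V(c, B) = (B + c) + c = B + 2*c)
I = 8/25 (I = ((-2/5)/5)*(-4) = ((-2*⅕)/5)*(-4) = ((⅕)*(-⅖))*(-4) = -2/25*(-4) = 8/25 ≈ 0.32000)
C(T, H) = 29/100 (C(T, H) = ¼ + (⅛)*(8/25) = ¼ + 1/25 = 29/100)
(C(-13, j) + V(-36, 17))/(-185 + 3517) = (29/100 + (17 + 2*(-36)))/(-185 + 3517) = (29/100 + (17 - 72))/3332 = (29/100 - 55)*(1/3332) = -5471/100*1/3332 = -5471/333200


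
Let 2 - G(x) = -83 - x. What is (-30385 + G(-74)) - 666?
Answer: -31040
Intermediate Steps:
G(x) = 85 + x (G(x) = 2 - (-83 - x) = 2 + (83 + x) = 85 + x)
(-30385 + G(-74)) - 666 = (-30385 + (85 - 74)) - 666 = (-30385 + 11) - 666 = -30374 - 666 = -31040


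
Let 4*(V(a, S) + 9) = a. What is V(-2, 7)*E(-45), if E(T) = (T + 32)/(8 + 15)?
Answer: 247/46 ≈ 5.3696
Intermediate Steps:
V(a, S) = -9 + a/4
E(T) = 32/23 + T/23 (E(T) = (32 + T)/23 = (32 + T)*(1/23) = 32/23 + T/23)
V(-2, 7)*E(-45) = (-9 + (¼)*(-2))*(32/23 + (1/23)*(-45)) = (-9 - ½)*(32/23 - 45/23) = -19/2*(-13/23) = 247/46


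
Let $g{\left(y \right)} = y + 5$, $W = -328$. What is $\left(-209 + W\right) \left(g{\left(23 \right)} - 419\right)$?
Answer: $209967$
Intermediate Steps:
$g{\left(y \right)} = 5 + y$
$\left(-209 + W\right) \left(g{\left(23 \right)} - 419\right) = \left(-209 - 328\right) \left(\left(5 + 23\right) - 419\right) = - 537 \left(28 - 419\right) = \left(-537\right) \left(-391\right) = 209967$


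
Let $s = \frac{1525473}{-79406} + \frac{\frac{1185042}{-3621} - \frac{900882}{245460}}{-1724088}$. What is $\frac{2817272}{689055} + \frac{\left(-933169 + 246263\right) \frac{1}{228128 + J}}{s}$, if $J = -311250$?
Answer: $\frac{6803023305771101298890657342536}{1859543088016260292107461383215} \approx 3.6584$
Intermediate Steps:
$s = - \frac{64933134648420796633}{3380021808474961680}$ ($s = 1525473 \left(- \frac{1}{79406}\right) + \left(1185042 \left(- \frac{1}{3621}\right) - \frac{150147}{40910}\right) \left(- \frac{1}{1724088}\right) = - \frac{1525473}{79406} + \left(- \frac{395014}{1207} - \frac{150147}{40910}\right) \left(- \frac{1}{1724088}\right) = - \frac{1525473}{79406} - - \frac{16341250169}{85132655176560} = - \frac{1525473}{79406} + \frac{16341250169}{85132655176560} = - \frac{64933134648420796633}{3380021808474961680} \approx -19.211$)
$\frac{2817272}{689055} + \frac{\left(-933169 + 246263\right) \frac{1}{228128 + J}}{s} = \frac{2817272}{689055} + \frac{\left(-933169 + 246263\right) \frac{1}{228128 - 311250}}{- \frac{64933134648420796633}{3380021808474961680}} = 2817272 \cdot \frac{1}{689055} + - \frac{686906}{-83122} \left(- \frac{3380021808474961680}{64933134648420796633}\right) = \frac{2817272}{689055} + \left(-686906\right) \left(- \frac{1}{83122}\right) \left(- \frac{3380021808474961680}{64933134648420796633}\right) = \frac{2817272}{689055} + \frac{343453}{41561} \left(- \frac{3380021808474961680}{64933134648420796633}\right) = \frac{2817272}{689055} - \frac{1160878630186151013881040}{2698686009123016728864113} = \frac{6803023305771101298890657342536}{1859543088016260292107461383215}$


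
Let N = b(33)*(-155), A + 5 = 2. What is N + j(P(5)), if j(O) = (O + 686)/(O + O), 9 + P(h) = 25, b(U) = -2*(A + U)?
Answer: 149151/16 ≈ 9321.9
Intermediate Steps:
A = -3 (A = -5 + 2 = -3)
b(U) = 6 - 2*U (b(U) = -2*(-3 + U) = 6 - 2*U)
P(h) = 16 (P(h) = -9 + 25 = 16)
j(O) = (686 + O)/(2*O) (j(O) = (686 + O)/((2*O)) = (686 + O)*(1/(2*O)) = (686 + O)/(2*O))
N = 9300 (N = (6 - 2*33)*(-155) = (6 - 66)*(-155) = -60*(-155) = 9300)
N + j(P(5)) = 9300 + (½)*(686 + 16)/16 = 9300 + (½)*(1/16)*702 = 9300 + 351/16 = 149151/16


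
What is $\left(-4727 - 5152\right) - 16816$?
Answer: $-26695$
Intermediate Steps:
$\left(-4727 - 5152\right) - 16816 = -9879 - 16816 = -26695$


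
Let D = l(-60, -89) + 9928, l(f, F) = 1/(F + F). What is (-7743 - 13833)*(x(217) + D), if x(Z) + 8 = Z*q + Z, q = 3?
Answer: -20715797244/89 ≈ -2.3276e+8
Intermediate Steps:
x(Z) = -8 + 4*Z (x(Z) = -8 + (Z*3 + Z) = -8 + (3*Z + Z) = -8 + 4*Z)
l(f, F) = 1/(2*F)
D = 1767183/178 (D = (½)/(-89) + 9928 = (½)*(-1/89) + 9928 = -1/178 + 9928 = 1767183/178 ≈ 9928.0)
(-7743 - 13833)*(x(217) + D) = (-7743 - 13833)*((-8 + 4*217) + 1767183/178) = -21576*((-8 + 868) + 1767183/178) = -21576*(860 + 1767183/178) = -21576*1920263/178 = -20715797244/89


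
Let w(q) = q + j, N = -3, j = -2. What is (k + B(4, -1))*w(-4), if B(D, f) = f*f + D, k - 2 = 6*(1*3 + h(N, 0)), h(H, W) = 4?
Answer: -294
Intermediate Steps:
k = 44 (k = 2 + 6*(1*3 + 4) = 2 + 6*(3 + 4) = 2 + 6*7 = 2 + 42 = 44)
w(q) = -2 + q (w(q) = q - 2 = -2 + q)
B(D, f) = D + f² (B(D, f) = f² + D = D + f²)
(k + B(4, -1))*w(-4) = (44 + (4 + (-1)²))*(-2 - 4) = (44 + (4 + 1))*(-6) = (44 + 5)*(-6) = 49*(-6) = -294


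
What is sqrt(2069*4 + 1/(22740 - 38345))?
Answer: sqrt(2015338607295)/15605 ≈ 90.973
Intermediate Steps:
sqrt(2069*4 + 1/(22740 - 38345)) = sqrt(8276 + 1/(-15605)) = sqrt(8276 - 1/15605) = sqrt(129146979/15605) = sqrt(2015338607295)/15605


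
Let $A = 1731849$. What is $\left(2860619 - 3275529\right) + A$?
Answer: $1316939$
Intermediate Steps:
$\left(2860619 - 3275529\right) + A = \left(2860619 - 3275529\right) + 1731849 = -414910 + 1731849 = 1316939$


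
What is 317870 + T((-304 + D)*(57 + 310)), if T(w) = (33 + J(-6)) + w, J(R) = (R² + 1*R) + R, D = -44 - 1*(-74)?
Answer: 217369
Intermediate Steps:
D = 30 (D = -44 + 74 = 30)
J(R) = R² + 2*R (J(R) = (R² + R) + R = (R + R²) + R = R² + 2*R)
T(w) = 57 + w (T(w) = (33 - 6*(2 - 6)) + w = (33 - 6*(-4)) + w = (33 + 24) + w = 57 + w)
317870 + T((-304 + D)*(57 + 310)) = 317870 + (57 + (-304 + 30)*(57 + 310)) = 317870 + (57 - 274*367) = 317870 + (57 - 100558) = 317870 - 100501 = 217369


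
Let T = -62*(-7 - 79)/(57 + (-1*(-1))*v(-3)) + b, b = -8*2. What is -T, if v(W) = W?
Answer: -2234/27 ≈ -82.741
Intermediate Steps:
b = -16
T = 2234/27 (T = -62*(-7 - 79)/(57 - 1*(-1)*(-3)) - 16 = -(-5332)/(57 + 1*(-3)) - 16 = -(-5332)/(57 - 3) - 16 = -(-5332)/54 - 16 = -62*(-43/27) - 16 = 2666/27 - 16 = 2234/27 ≈ 82.741)
-T = -1*2234/27 = -2234/27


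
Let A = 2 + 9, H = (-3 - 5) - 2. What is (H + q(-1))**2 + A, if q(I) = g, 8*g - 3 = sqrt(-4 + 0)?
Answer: 6629/64 - 77*I/16 ≈ 103.58 - 4.8125*I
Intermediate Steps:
H = -10 (H = -8 - 2 = -10)
g = 3/8 + I/4 (g = 3/8 + sqrt(-4 + 0)/8 = 3/8 + sqrt(-4)/8 = 3/8 + (2*I)/8 = 3/8 + I/4 ≈ 0.375 + 0.25*I)
q(I) = 3/8 + I/4
A = 11
(H + q(-1))**2 + A = (-10 + (3/8 + I/4))**2 + 11 = (-77/8 + I/4)**2 + 11 = 11 + (-77/8 + I/4)**2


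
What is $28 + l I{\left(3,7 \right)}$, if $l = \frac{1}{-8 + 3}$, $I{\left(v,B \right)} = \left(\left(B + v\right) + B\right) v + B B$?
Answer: $8$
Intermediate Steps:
$I{\left(v,B \right)} = B^{2} + v \left(v + 2 B\right)$ ($I{\left(v,B \right)} = \left(v + 2 B\right) v + B^{2} = v \left(v + 2 B\right) + B^{2} = B^{2} + v \left(v + 2 B\right)$)
$l = - \frac{1}{5}$ ($l = \frac{1}{-5} = - \frac{1}{5} \approx -0.2$)
$28 + l I{\left(3,7 \right)} = 28 - \frac{7^{2} + 3^{2} + 2 \cdot 7 \cdot 3}{5} = 28 - \frac{49 + 9 + 42}{5} = 28 - 20 = 8$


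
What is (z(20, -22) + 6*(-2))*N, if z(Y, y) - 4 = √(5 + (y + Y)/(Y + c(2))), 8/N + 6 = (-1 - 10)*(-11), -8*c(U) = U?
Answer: -64/115 + 24*√3397/9085 ≈ -0.40255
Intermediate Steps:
c(U) = -U/8
N = 8/115 (N = 8/(-6 + (-1 - 10)*(-11)) = 8/(-6 - 11*(-11)) = 8/(-6 + 121) = 8/115 ≈ 0.069565)
z(Y, y) = 4 + √(5 + (Y + y)/(-¼ + Y)) (z(Y, y) = 4 + √(5 + (y + Y)/(Y - ⅛*2)) = 4 + √(5 + (Y + y)/(Y - ¼)) = 4 + √(5 + (Y + y)/(-¼ + Y)))
(z(20, -22) + 6*(-2))*N = ((4 + √((-5 + 4*(-22) + 24*20)/(-1 + 4*20))) + 6*(-2))*(8/115) = ((4 + √((-5 - 88 + 480)/(-1 + 80))) - 12)*(8/115) = ((4 + √(387/79)) - 12)*(8/115) = ((4 + 3*√3397/79) - 12)*(8/115) = (-8 + 3*√3397/79)*(8/115) = -64/115 + 24*√3397/9085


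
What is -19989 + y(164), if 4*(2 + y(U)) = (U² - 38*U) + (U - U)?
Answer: -14825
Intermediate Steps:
y(U) = -2 - 19*U/2 + U²/4 (y(U) = -2 + ((U² - 38*U) + (U - U))/4 = -2 + ((U² - 38*U) + 0)/4 = -2 + (U² - 38*U)/4 = -2 + (-19*U/2 + U²/4) = -2 - 19*U/2 + U²/4)
-19989 + y(164) = -19989 + (-2 - 19/2*164 + (¼)*164²) = -19989 + (-2 - 1558 + (¼)*26896) = -19989 + (-2 - 1558 + 6724) = -19989 + 5164 = -14825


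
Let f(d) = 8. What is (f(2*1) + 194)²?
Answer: 40804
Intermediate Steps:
(f(2*1) + 194)² = (8 + 194)² = 202² = 40804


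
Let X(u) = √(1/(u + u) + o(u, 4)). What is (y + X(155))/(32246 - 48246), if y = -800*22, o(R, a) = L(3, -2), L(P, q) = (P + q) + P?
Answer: 11/10 - √384710/4960000 ≈ 1.0999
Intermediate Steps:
L(P, q) = q + 2*P
o(R, a) = 4 (o(R, a) = -2 + 2*3 = -2 + 6 = 4)
X(u) = √(4 + 1/(2*u)) (X(u) = √(1/(u + u) + 4) = √(1/(2*u) + 4) = √(4 + 1/(2*u)))
y = -17600
(y + X(155))/(32246 - 48246) = (-17600 + √(16 + 2/155)/2)/(32246 - 48246) = (-17600 + √(16 + 2*(1/155))/2)/(-16000) = (-17600 + √(16 + 2/155)/2)*(-1/16000) = (-17600 + √(2482/155)/2)*(-1/16000) = (-17600 + (√384710/155)/2)*(-1/16000) = (-17600 + √384710/310)*(-1/16000) = 11/10 - √384710/4960000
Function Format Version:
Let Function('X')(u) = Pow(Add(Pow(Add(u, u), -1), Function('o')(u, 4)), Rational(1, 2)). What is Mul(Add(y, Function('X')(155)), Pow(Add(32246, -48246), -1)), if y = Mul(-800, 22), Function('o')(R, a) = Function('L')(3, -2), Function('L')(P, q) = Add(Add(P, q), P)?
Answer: Add(Rational(11, 10), Mul(Rational(-1, 4960000), Pow(384710, Rational(1, 2)))) ≈ 1.0999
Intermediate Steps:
Function('L')(P, q) = Add(q, Mul(2, P))
Function('o')(R, a) = 4 (Function('o')(R, a) = Add(-2, Mul(2, 3)) = Add(-2, 6) = 4)
Function('X')(u) = Pow(Add(4, Mul(Rational(1, 2), Pow(u, -1))), Rational(1, 2)) (Function('X')(u) = Pow(Add(Pow(Add(u, u), -1), 4), Rational(1, 2)) = Pow(Add(Pow(Mul(2, u), -1), 4), Rational(1, 2)) = Pow(Add(Mul(Rational(1, 2), Pow(u, -1)), 4), Rational(1, 2)) = Pow(Add(4, Mul(Rational(1, 2), Pow(u, -1))), Rational(1, 2)))
y = -17600
Mul(Add(y, Function('X')(155)), Pow(Add(32246, -48246), -1)) = Mul(Add(-17600, Mul(Rational(1, 2), Pow(Add(16, Mul(2, Pow(155, -1))), Rational(1, 2)))), Pow(Add(32246, -48246), -1)) = Mul(Add(-17600, Mul(Rational(1, 2), Pow(Add(16, Mul(2, Rational(1, 155))), Rational(1, 2)))), Pow(-16000, -1)) = Mul(Add(-17600, Mul(Rational(1, 2), Pow(Add(16, Rational(2, 155)), Rational(1, 2)))), Rational(-1, 16000)) = Mul(Add(-17600, Mul(Rational(1, 2), Pow(Rational(2482, 155), Rational(1, 2)))), Rational(-1, 16000)) = Mul(Add(-17600, Mul(Rational(1, 2), Mul(Rational(1, 155), Pow(384710, Rational(1, 2))))), Rational(-1, 16000)) = Mul(Add(-17600, Mul(Rational(1, 310), Pow(384710, Rational(1, 2)))), Rational(-1, 16000)) = Add(Rational(11, 10), Mul(Rational(-1, 4960000), Pow(384710, Rational(1, 2))))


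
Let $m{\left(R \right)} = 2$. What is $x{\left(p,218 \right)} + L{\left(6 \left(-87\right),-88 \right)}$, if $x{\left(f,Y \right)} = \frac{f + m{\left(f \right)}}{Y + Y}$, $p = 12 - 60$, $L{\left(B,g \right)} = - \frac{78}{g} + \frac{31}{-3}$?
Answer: $- \frac{137441}{14388} \approx -9.5525$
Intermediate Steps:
$L{\left(B,g \right)} = - \frac{31}{3} - \frac{78}{g}$ ($L{\left(B,g \right)} = - \frac{78}{g} + 31 \left(- \frac{1}{3}\right) = - \frac{78}{g} - \frac{31}{3} = - \frac{31}{3} - \frac{78}{g}$)
$p = -48$
$x{\left(f,Y \right)} = \frac{2 + f}{2 Y}$ ($x{\left(f,Y \right)} = \frac{f + 2}{Y + Y} = \frac{2 + f}{2 Y}$)
$x{\left(p,218 \right)} + L{\left(6 \left(-87\right),-88 \right)} = \frac{2 - 48}{2 \cdot 218} - \left(\frac{31}{3} + \frac{78}{-88}\right) = \frac{1}{2} \cdot \frac{1}{218} \left(-46\right) - \frac{1247}{132} = - \frac{23}{218} + \left(- \frac{31}{3} + \frac{39}{44}\right) = - \frac{23}{218} - \frac{1247}{132} = - \frac{137441}{14388}$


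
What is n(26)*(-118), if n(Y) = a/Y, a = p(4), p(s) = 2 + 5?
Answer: -413/13 ≈ -31.769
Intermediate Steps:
p(s) = 7
a = 7
n(Y) = 7/Y
n(26)*(-118) = (7/26)*(-118) = -413/13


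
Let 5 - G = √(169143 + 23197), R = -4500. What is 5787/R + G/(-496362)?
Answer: -159581633/124090500 + √48085/248181 ≈ -1.2851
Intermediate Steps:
G = 5 - 2*√48085 (G = 5 - √(169143 + 23197) = 5 - √192340 = 5 - 2*√48085 ≈ -433.57)
5787/R + G/(-496362) = 5787/(-4500) + (5 - 2*√48085)/(-496362) = 5787*(-1/4500) + (5 - 2*√48085)*(-1/496362) = -643/500 + (-5/496362 + √48085/248181) = -159581633/124090500 + √48085/248181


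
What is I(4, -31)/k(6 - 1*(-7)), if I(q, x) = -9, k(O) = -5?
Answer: 9/5 ≈ 1.8000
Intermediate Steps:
I(4, -31)/k(6 - 1*(-7)) = -9/(-5) = -9*(-1/5) = 9/5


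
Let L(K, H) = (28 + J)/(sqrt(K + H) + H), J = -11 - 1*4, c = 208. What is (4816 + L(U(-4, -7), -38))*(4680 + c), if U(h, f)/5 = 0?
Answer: 70616936/3 - 2444*I*sqrt(38)/57 ≈ 2.3539e+7 - 264.31*I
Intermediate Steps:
U(h, f) = 0 (U(h, f) = 5*0 = 0)
J = -15 (J = -11 - 4 = -15)
L(K, H) = 13/(H + sqrt(H + K)) (L(K, H) = (28 - 15)/(sqrt(K + H) + H) = 13/(sqrt(H + K) + H) = 13/(H + sqrt(H + K)))
(4816 + L(U(-4, -7), -38))*(4680 + c) = (4816 + 13/(-38 + sqrt(-38 + 0)))*(4680 + 208) = (4816 + 13/(-38 + sqrt(-38)))*4888 = (4816 + 13/(-38 + I*sqrt(38)))*4888 = 23540608 + 63544/(-38 + I*sqrt(38))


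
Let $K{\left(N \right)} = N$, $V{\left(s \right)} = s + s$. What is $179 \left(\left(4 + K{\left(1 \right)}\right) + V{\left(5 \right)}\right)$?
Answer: $2685$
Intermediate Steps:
$V{\left(s \right)} = 2 s$
$179 \left(\left(4 + K{\left(1 \right)}\right) + V{\left(5 \right)}\right) = 179 \left(\left(4 + 1\right) + 2 \cdot 5\right) = 179 \left(5 + 10\right) = 179 \cdot 15 = 2685$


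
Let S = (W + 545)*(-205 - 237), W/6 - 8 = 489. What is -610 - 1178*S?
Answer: 1836423642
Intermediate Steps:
W = 2982 (W = 48 + 6*489 = 48 + 2934 = 2982)
S = -1558934 (S = (2982 + 545)*(-205 - 237) = 3527*(-442) = -1558934)
-610 - 1178*S = -610 - 1178*(-1558934) = -610 + 1836424252 = 1836423642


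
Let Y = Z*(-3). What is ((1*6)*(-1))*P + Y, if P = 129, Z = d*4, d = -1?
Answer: -762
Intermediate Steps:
Z = -4 (Z = -1*4 = -4)
Y = 12 (Y = -4*(-3) = 12)
((1*6)*(-1))*P + Y = ((1*6)*(-1))*129 + 12 = (6*(-1))*129 + 12 = -6*129 + 12 = -774 + 12 = -762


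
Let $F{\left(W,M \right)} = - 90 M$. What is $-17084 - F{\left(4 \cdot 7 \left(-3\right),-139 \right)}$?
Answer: $-29594$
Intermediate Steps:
$-17084 - F{\left(4 \cdot 7 \left(-3\right),-139 \right)} = -17084 - \left(-90\right) \left(-139\right) = -17084 - 12510 = -29594$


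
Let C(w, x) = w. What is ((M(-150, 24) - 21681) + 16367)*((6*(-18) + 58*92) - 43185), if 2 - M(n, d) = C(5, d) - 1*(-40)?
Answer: 203335649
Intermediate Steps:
M(n, d) = -43 (M(n, d) = 2 - (5 - 1*(-40)) = 2 - (5 + 40) = 2 - 1*45 = 2 - 45 = -43)
((M(-150, 24) - 21681) + 16367)*((6*(-18) + 58*92) - 43185) = ((-43 - 21681) + 16367)*((6*(-18) + 58*92) - 43185) = (-21724 + 16367)*((-108 + 5336) - 43185) = -5357*(5228 - 43185) = -5357*(-37957) = 203335649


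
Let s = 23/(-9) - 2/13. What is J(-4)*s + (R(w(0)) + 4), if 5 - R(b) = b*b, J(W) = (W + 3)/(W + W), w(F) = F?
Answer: 8107/936 ≈ 8.6613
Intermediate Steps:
s = -317/117 (s = 23*(-⅑) - 2*1/13 = -23/9 - 2/13 = -317/117 ≈ -2.7094)
J(W) = (3 + W)/(2*W) (J(W) = (3 + W)/((2*W)) = (3 + W)*(1/(2*W)) = (3 + W)/(2*W))
R(b) = 5 - b² (R(b) = 5 - b*b = 5 - b²)
J(-4)*s + (R(w(0)) + 4) = ((½)*(3 - 4)/(-4))*(-317/117) + ((5 - 1*0²) + 4) = ((½)*(-¼)*(-1))*(-317/117) + ((5 - 1*0) + 4) = (⅛)*(-317/117) + ((5 + 0) + 4) = -317/936 + (5 + 4) = -317/936 + 9 = 8107/936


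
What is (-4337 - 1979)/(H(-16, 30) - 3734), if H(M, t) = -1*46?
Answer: 1579/945 ≈ 1.6709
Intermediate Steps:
H(M, t) = -46
(-4337 - 1979)/(H(-16, 30) - 3734) = (-4337 - 1979)/(-46 - 3734) = -6316/(-3780) = -6316*(-1/3780) = 1579/945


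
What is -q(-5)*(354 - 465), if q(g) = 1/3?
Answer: 37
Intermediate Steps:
q(g) = ⅓
-q(-5)*(354 - 465) = -(354 - 465)/3 = -(-111)/3 = -1*(-37) = 37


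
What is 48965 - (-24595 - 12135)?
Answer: 85695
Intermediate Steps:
48965 - (-24595 - 12135) = 48965 - 1*(-36730) = 48965 + 36730 = 85695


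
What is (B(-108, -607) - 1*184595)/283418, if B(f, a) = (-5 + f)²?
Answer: -85913/141709 ≈ -0.60626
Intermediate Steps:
(B(-108, -607) - 1*184595)/283418 = ((-5 - 108)² - 1*184595)/283418 = ((-113)² - 184595)*(1/283418) = (12769 - 184595)*(1/283418) = -171826*1/283418 = -85913/141709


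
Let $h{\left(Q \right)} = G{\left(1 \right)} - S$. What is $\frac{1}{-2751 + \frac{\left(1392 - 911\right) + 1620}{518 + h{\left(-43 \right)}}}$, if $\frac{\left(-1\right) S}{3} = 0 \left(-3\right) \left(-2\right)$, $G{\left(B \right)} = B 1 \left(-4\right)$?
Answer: $- \frac{514}{1411913} \approx -0.00036405$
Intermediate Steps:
$G{\left(B \right)} = - 4 B$ ($G{\left(B \right)} = B \left(-4\right) = - 4 B$)
$S = 0$ ($S = - 3 \cdot 0 \left(-3\right) \left(-2\right) = - 3 \cdot 0 \left(-2\right) = \left(-3\right) 0 = 0$)
$h{\left(Q \right)} = -4$ ($h{\left(Q \right)} = \left(-4\right) 1 - 0 = -4 + 0 = -4$)
$\frac{1}{-2751 + \frac{\left(1392 - 911\right) + 1620}{518 + h{\left(-43 \right)}}} = \frac{1}{-2751 + \frac{\left(1392 - 911\right) + 1620}{518 - 4}} = \frac{1}{-2751 + \frac{\left(1392 - 911\right) + 1620}{514}} = \frac{1}{-2751 + \left(481 + 1620\right) \frac{1}{514}} = \frac{1}{-2751 + 2101 \cdot \frac{1}{514}} = \frac{1}{-2751 + \frac{2101}{514}} = \frac{1}{- \frac{1411913}{514}} = - \frac{514}{1411913}$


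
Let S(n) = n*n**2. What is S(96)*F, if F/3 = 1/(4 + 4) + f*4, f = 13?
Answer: 138350592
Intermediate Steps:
S(n) = n**3
F = 1251/8 (F = 3*(1/(4 + 4) + 13*4) = 3*(1/8 + 52) = 3*(417/8) = 1251/8 ≈ 156.38)
S(96)*F = 96**3*(1251/8) = 884736*(1251/8) = 138350592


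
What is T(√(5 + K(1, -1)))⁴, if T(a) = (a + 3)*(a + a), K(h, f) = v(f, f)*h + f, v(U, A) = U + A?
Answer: 12352 + 8448*√2 ≈ 24299.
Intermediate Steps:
v(U, A) = A + U
K(h, f) = f + 2*f*h (K(h, f) = (f + f)*h + f = (2*f)*h + f = 2*f*h + f = f + 2*f*h)
T(a) = 2*a*(3 + a) (T(a) = (3 + a)*(2*a) = 2*a*(3 + a))
T(√(5 + K(1, -1)))⁴ = (2*√(5 - (1 + 2*1))*(3 + √(5 - (1 + 2*1))))⁴ = (2*√(5 - (1 + 2))*(3 + √(5 - (1 + 2))))⁴ = (2*√(5 - 1*3)*(3 + √(5 - 1*3)))⁴ = (2*√(5 - 3)*(3 + √(5 - 3)))⁴ = (2*√2*(3 + √2))⁴ = 64*(3 + √2)⁴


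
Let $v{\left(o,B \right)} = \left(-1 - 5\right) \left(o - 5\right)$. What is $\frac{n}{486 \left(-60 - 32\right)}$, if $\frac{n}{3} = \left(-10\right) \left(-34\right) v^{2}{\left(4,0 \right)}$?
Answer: $- \frac{170}{207} \approx -0.82126$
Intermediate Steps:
$v{\left(o,B \right)} = 30 - 6 o$ ($v{\left(o,B \right)} = - 6 \left(-5 + o\right) = 30 - 6 o$)
$n = 36720$ ($n = 3 \left(-10\right) \left(-34\right) \left(30 - 24\right)^{2} = 3 \cdot 340 \left(30 - 24\right)^{2} = 3 \cdot 340 \cdot 6^{2} = 3 \cdot 340 \cdot 36 = 3 \cdot 12240 = 36720$)
$\frac{n}{486 \left(-60 - 32\right)} = \frac{36720}{486 \left(-60 - 32\right)} = \frac{36720}{486 \left(-92\right)} = \frac{36720}{-44712} = 36720 \left(- \frac{1}{44712}\right) = - \frac{170}{207}$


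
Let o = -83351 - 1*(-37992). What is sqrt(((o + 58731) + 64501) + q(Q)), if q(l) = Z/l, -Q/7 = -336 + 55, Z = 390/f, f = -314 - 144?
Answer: 2*sqrt(3950086414940498)/450443 ≈ 279.06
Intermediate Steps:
f = -458
Z = -195/229 (Z = 390/(-458) = 390*(-1/458) = -195/229 ≈ -0.85153)
o = -45359 (o = -83351 + 37992 = -45359)
Q = 1967 (Q = -7*(-336 + 55) = -7*(-281) = 1967)
q(l) = -195/(229*l)
sqrt(((o + 58731) + 64501) + q(Q)) = sqrt(((-45359 + 58731) + 64501) - 195/229/1967) = sqrt((13372 + 64501) - 195/229*1/1967) = sqrt(77873 - 195/450443) = sqrt(35077347544/450443) = 2*sqrt(3950086414940498)/450443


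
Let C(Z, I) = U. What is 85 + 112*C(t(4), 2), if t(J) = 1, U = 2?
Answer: 309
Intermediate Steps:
C(Z, I) = 2
85 + 112*C(t(4), 2) = 85 + 112*2 = 85 + 224 = 309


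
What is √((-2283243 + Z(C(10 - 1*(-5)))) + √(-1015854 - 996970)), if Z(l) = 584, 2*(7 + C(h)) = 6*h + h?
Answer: √(-2282659 + 2*I*√503206) ≈ 0.469 + 1510.8*I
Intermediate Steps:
C(h) = -7 + 7*h/2 (C(h) = -7 + (6*h + h)/2 = -7 + (7*h)/2 = -7 + 7*h/2)
√((-2283243 + Z(C(10 - 1*(-5)))) + √(-1015854 - 996970)) = √((-2283243 + 584) + √(-1015854 - 996970)) = √(-2282659 + √(-2012824)) = √(-2282659 + 2*I*√503206)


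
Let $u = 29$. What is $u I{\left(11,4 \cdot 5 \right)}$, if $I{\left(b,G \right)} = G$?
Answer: $580$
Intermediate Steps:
$u I{\left(11,4 \cdot 5 \right)} = 29 \cdot 4 \cdot 5 = 29 \cdot 20 = 580$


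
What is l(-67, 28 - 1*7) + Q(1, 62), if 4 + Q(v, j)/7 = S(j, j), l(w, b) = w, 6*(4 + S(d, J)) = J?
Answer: -152/3 ≈ -50.667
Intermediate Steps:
S(d, J) = -4 + J/6
Q(v, j) = -56 + 7*j/6 (Q(v, j) = -28 + 7*(-4 + j/6) = -28 + (-28 + 7*j/6) = -56 + 7*j/6)
l(-67, 28 - 1*7) + Q(1, 62) = -67 + (-56 + (7/6)*62) = -67 + (-56 + 217/3) = -67 + 49/3 = -152/3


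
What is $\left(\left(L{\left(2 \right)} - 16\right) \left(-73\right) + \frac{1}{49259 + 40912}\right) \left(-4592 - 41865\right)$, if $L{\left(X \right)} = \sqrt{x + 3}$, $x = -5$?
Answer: $- \frac{4892838650153}{90171} + 3391361 i \sqrt{2} \approx -5.4262 \cdot 10^{7} + 4.7961 \cdot 10^{6} i$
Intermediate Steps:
$L{\left(X \right)} = i \sqrt{2}$ ($L{\left(X \right)} = \sqrt{-5 + 3} = \sqrt{-2} = i \sqrt{2}$)
$\left(\left(L{\left(2 \right)} - 16\right) \left(-73\right) + \frac{1}{49259 + 40912}\right) \left(-4592 - 41865\right) = \left(\left(i \sqrt{2} - 16\right) \left(-73\right) + \frac{1}{49259 + 40912}\right) \left(-4592 - 41865\right) = \left(\left(-16 + i \sqrt{2}\right) \left(-73\right) + \frac{1}{90171}\right) \left(-46457\right) = \left(\left(1168 - 73 i \sqrt{2}\right) + \frac{1}{90171}\right) \left(-46457\right) = \left(\frac{105319729}{90171} - 73 i \sqrt{2}\right) \left(-46457\right) = - \frac{4892838650153}{90171} + 3391361 i \sqrt{2}$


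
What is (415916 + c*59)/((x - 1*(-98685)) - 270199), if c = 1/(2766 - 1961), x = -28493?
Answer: -334812439/161005635 ≈ -2.0795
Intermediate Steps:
c = 1/805 ≈ 0.0012422
(415916 + c*59)/((x - 1*(-98685)) - 270199) = (415916 + (1/805)*59)/((-28493 - 1*(-98685)) - 270199) = (415916 + 59/805)/((-28493 + 98685) - 270199) = 334812439/(805*(70192 - 270199)) = (334812439/805)/(-200007) = (334812439/805)*(-1/200007) = -334812439/161005635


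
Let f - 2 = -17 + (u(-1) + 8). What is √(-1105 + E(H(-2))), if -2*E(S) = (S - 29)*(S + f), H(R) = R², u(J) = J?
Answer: I*√1155 ≈ 33.985*I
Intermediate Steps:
f = -8 (f = 2 + (-17 + (-1 + 8)) = 2 + (-17 + 7) = 2 - 10 = -8)
E(S) = -(-29 + S)*(-8 + S)/2 (E(S) = -(S - 29)*(S - 8)/2 = -(-29 + S)*(-8 + S)/2)
√(-1105 + E(H(-2))) = √(-1105 + (-116 - ((-2)²)²/2 + (37/2)*(-2)²)) = √(-1105 + (-116 - ½*4² + (37/2)*4)) = √(-1105 + (-116 - ½*16 + 74)) = √(-1105 + (-116 - 8 + 74)) = √(-1105 - 50) = √(-1155) = I*√1155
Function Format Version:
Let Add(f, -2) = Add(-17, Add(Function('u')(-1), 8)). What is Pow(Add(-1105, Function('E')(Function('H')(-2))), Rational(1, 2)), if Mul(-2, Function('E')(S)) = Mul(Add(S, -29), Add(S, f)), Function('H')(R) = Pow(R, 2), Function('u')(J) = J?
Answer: Mul(I, Pow(1155, Rational(1, 2))) ≈ Mul(33.985, I)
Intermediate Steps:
f = -8 (f = Add(2, Add(-17, Add(-1, 8))) = Add(2, Add(-17, 7)) = Add(2, -10) = -8)
Function('E')(S) = Mul(Rational(-1, 2), Add(-29, S), Add(-8, S)) (Function('E')(S) = Mul(Rational(-1, 2), Mul(Add(S, -29), Add(S, -8))) = Mul(Rational(-1, 2), Mul(Add(-29, S), Add(-8, S))) = Mul(Rational(-1, 2), Add(-29, S), Add(-8, S)))
Pow(Add(-1105, Function('E')(Function('H')(-2))), Rational(1, 2)) = Pow(Add(-1105, Add(-116, Mul(Rational(-1, 2), Pow(Pow(-2, 2), 2)), Mul(Rational(37, 2), Pow(-2, 2)))), Rational(1, 2)) = Pow(Add(-1105, Add(-116, Mul(Rational(-1, 2), Pow(4, 2)), Mul(Rational(37, 2), 4))), Rational(1, 2)) = Pow(Add(-1105, Add(-116, Mul(Rational(-1, 2), 16), 74)), Rational(1, 2)) = Pow(Add(-1105, Add(-116, -8, 74)), Rational(1, 2)) = Pow(Add(-1105, -50), Rational(1, 2)) = Pow(-1155, Rational(1, 2)) = Mul(I, Pow(1155, Rational(1, 2)))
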